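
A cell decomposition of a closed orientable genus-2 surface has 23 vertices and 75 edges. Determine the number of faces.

50

For a closed orientable surface of genus 2, χ = 2 − 2·2 = -2.
F = -2 − V + E = -2 − 23 + 75 = 50.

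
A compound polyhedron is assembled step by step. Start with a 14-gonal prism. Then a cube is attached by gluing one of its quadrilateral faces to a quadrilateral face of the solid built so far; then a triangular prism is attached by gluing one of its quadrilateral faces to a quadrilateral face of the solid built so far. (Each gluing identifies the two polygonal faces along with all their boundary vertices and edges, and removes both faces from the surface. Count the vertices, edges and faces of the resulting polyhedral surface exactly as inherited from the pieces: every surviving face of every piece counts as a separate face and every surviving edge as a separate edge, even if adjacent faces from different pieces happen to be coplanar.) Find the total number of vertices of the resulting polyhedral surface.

34

A 14-gonal prism: V=28, E=42, F=16.
Attach a cube (V=8, E=12, F=6) along a 4-gon: merge 4 vertices and 4 edges, delete both glued faces → V=32, E=50, F=20.
Attach a triangular prism (V=6, E=9, F=5) along a 4-gon: merge 4 vertices and 4 edges, delete both glued faces → V=34, E=55, F=23.
Check: V − E + F = 34 − 55 + 23 = 2.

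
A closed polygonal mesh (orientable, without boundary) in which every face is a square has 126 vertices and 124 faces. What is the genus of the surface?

Every face is a square, so 2E = 4·124 = 496, giving E = 248.
χ = V − E + F = 126 − 248 + 124 = 2.
For a closed orientable surface χ = 2 − 2g, so g = (2 − (2))/2 = 0.

0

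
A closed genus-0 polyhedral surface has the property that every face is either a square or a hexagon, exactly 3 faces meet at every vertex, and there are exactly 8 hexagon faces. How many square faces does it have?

Let x be the number of squares; then F = 8 + x.
Edge–face incidences: 2E = 6·8 + 4·x = 48 + 4x.
Every vertex has degree 3, so 3V = 2E.
Euler: V − E + F = 2 ⇒ (2E)/3 − E + (8 + x) = 2.
Multiply by 6: 2·(2E) − 3·(2E) + 6·(8 + x) = 12, i.e. 48 + 6x − (48 + 4x) = 12.
Collecting terms: 2x = 12, so x = 6.
Then 2E = 48 + 4·6 = 72, so E = 36, V = 2E/3 = 24, F = 8 + 6 = 14.

6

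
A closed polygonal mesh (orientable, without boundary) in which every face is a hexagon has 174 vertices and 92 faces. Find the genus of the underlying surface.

6

Every face is a hexagon, so 2E = 6·92 = 552, giving E = 276.
χ = V − E + F = 174 − 276 + 92 = -10.
For a closed orientable surface χ = 2 − 2g, so g = (2 − (-10))/2 = 6.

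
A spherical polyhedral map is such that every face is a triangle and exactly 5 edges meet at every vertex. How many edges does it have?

Each face has 3 edges and each edge borders two faces, so 2E = 3F.
Each vertex has degree 5, so 5V = 2E and hence V = 3F/5.
Euler: V − E + F = 2 ⇒ (3F/5) − (3F/2) + F = 2.
Multiply by 10: (6 − 15 + 10)F = 20, i.e. 1F = 20.
So F = 20, E = 3·20/2 = 30, V = 3·20/5 = 12.

30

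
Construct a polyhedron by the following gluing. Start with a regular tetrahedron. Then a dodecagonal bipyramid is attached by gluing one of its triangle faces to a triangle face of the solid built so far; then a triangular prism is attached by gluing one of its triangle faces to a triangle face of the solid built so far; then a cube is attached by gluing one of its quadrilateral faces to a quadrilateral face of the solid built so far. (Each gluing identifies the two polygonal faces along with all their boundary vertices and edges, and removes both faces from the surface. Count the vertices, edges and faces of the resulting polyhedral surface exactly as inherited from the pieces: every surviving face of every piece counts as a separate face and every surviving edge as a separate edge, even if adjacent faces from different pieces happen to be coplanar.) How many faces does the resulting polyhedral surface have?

33

A regular tetrahedron: V=4, E=6, F=4.
Attach a dodecagonal bipyramid (V=14, E=36, F=24) along a 3-gon: merge 3 vertices and 3 edges, delete both glued faces → V=15, E=39, F=26.
Attach a triangular prism (V=6, E=9, F=5) along a 3-gon: merge 3 vertices and 3 edges, delete both glued faces → V=18, E=45, F=29.
Attach a cube (V=8, E=12, F=6) along a 4-gon: merge 4 vertices and 4 edges, delete both glued faces → V=22, E=53, F=33.
Check: V − E + F = 22 − 53 + 33 = 2.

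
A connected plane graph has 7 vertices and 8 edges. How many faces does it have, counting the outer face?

3

Euler's formula for a connected plane graph: V − E + F = 2, so F = 2 − 7 + 8 = 3.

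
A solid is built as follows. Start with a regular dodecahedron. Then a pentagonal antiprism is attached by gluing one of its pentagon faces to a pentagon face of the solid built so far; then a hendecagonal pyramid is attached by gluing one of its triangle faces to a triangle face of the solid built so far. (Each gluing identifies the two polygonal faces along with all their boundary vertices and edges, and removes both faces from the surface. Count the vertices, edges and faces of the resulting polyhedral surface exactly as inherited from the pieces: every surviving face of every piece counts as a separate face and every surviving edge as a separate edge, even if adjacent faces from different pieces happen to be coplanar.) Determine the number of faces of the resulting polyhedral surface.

A regular dodecahedron: V=20, E=30, F=12.
Attach a pentagonal antiprism (V=10, E=20, F=12) along a 5-gon: merge 5 vertices and 5 edges, delete both glued faces → V=25, E=45, F=22.
Attach a hendecagonal pyramid (V=12, E=22, F=12) along a 3-gon: merge 3 vertices and 3 edges, delete both glued faces → V=34, E=64, F=32.
Check: V − E + F = 34 − 64 + 32 = 2.

32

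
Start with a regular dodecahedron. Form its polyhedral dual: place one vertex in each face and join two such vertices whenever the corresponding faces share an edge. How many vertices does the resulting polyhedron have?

12

The base solid has V = 20, E = 30, F = 12.
The dual swaps V and F and preserves E: V′ = F = 12, E′ = E = 30, F′ = V = 20.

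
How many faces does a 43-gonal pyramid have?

44

A pyramid on an n-gon base has one n-gon and n triangles: V = 43 + 1 = 44, E = 2·43 = 86, F = 43 + 1 = 44.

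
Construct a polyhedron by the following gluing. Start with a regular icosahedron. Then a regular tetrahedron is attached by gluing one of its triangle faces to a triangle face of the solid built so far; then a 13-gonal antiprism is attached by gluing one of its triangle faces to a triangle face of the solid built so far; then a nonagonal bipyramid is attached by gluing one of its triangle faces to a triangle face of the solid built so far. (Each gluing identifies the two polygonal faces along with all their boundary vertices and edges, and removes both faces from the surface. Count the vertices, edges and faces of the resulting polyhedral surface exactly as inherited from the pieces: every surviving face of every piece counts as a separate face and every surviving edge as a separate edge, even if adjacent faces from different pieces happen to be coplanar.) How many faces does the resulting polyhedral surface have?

A regular icosahedron: V=12, E=30, F=20.
Attach a regular tetrahedron (V=4, E=6, F=4) along a 3-gon: merge 3 vertices and 3 edges, delete both glued faces → V=13, E=33, F=22.
Attach a 13-gonal antiprism (V=26, E=52, F=28) along a 3-gon: merge 3 vertices and 3 edges, delete both glued faces → V=36, E=82, F=48.
Attach a nonagonal bipyramid (V=11, E=27, F=18) along a 3-gon: merge 3 vertices and 3 edges, delete both glued faces → V=44, E=106, F=64.
Check: V − E + F = 44 − 106 + 64 = 2.

64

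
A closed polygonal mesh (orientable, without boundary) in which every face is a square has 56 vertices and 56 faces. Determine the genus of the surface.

1

Every face is a square, so 2E = 4·56 = 224, giving E = 112.
χ = V − E + F = 56 − 112 + 56 = 0.
For a closed orientable surface χ = 2 − 2g, so g = (2 − (0))/2 = 1.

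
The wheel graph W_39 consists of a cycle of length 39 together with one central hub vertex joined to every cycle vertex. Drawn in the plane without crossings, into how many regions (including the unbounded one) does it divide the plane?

W_39 has V = 39 + 1 = 40 vertices and E = 2·39 = 78 edges.
By Euler's formula F = 2 − V + E = 2 − 40 + 78 = 40.

40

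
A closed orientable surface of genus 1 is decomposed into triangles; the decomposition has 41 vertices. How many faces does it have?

χ = 2 − 2·1 = 0, and every face is a triangle so 3F = 2E.
V − E + F = 0 with E = 3F/2 gives 41 − (3/2 − 1)·F = 0, so F = 82 and E = 123.

82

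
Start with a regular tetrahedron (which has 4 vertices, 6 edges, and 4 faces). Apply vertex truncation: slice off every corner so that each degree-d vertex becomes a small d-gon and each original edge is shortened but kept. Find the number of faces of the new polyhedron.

Truncation replaces each original edge-end by a new vertex, so V′ = 2E = 12.
Each original edge survives, and each old vertex of degree d contributes d new edges; summing degrees gives Σd = 2E, so E′ = E + 2E = 3E = 18.
Each original face survives and each original vertex becomes one new face: F′ = F + V = 8.

8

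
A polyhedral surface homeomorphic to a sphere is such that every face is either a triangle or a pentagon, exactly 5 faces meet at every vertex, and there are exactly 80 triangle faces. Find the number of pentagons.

12

Let x be the number of pentagons; then F = 80 + x.
Edge–face incidences: 2E = 3·80 + 5·x = 240 + 5x.
Every vertex has degree 5, so 5V = 2E.
Euler: V − E + F = 2 ⇒ (2E)/5 − E + (80 + x) = 2.
Multiply by 10: 2·(2E) − 5·(2E) + 10·(80 + x) = 20, i.e. 800 + 10x − 3·(240 + 5x) = 20.
Collecting terms: −5x + 80 = 20, so −5x = −60, so x = 12.
Then 2E = 240 + 5·12 = 300, so E = 150, V = 2E/5 = 60, F = 80 + 12 = 92.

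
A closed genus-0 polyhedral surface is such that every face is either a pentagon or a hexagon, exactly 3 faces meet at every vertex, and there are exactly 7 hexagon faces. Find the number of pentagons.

Let x be the number of pentagons; then F = 7 + x.
Edge–face incidences: 2E = 6·7 + 5·x = 42 + 5x.
Every vertex has degree 3, so 3V = 2E.
Euler: V − E + F = 2 ⇒ (2E)/3 − E + (7 + x) = 2.
Multiply by 6: 2·(2E) − 3·(2E) + 6·(7 + x) = 12, i.e. 42 + 6x − (42 + 5x) = 12.
Collecting terms: x = 12.
Then 2E = 42 + 5·12 = 102, so E = 51, V = 2E/3 = 34, F = 7 + 12 = 19.

12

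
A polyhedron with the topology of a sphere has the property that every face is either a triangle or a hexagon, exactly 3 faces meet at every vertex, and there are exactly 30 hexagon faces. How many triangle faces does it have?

4

Let x be the number of triangles; then F = 30 + x.
Edge–face incidences: 2E = 6·30 + 3·x = 180 + 3x.
Every vertex has degree 3, so 3V = 2E.
Euler: V − E + F = 2 ⇒ (2E)/3 − E + (30 + x) = 2.
Multiply by 6: 2·(2E) − 3·(2E) + 6·(30 + x) = 12, i.e. 180 + 6x − (180 + 3x) = 12.
Collecting terms: 3x = 12, so x = 4.
Then 2E = 180 + 3·4 = 192, so E = 96, V = 2E/3 = 64, F = 30 + 4 = 34.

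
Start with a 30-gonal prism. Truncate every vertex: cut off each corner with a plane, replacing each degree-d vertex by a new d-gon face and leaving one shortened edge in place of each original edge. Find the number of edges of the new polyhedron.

270

The base solid has V = 60, E = 90, F = 32.
Truncation replaces each original edge-end by a new vertex, so V′ = 2E = 180.
Each original edge survives, and each old vertex of degree d contributes d new edges; summing degrees gives Σd = 2E, so E′ = E + 2E = 3E = 270.
Each original face survives and each original vertex becomes one new face: F′ = F + V = 92.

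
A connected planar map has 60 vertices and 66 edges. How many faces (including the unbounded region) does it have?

8

Euler's formula for a connected plane graph: V − E + F = 2, so F = 2 − 60 + 66 = 8.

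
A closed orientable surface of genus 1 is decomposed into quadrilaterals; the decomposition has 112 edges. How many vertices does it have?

χ = 2 − 2·1 = 0, and every face is a square so 4F = 2E.
F = 2E/4 = 56. Then V = 0 + E − F = 0 + 112 − 56 = 56.

56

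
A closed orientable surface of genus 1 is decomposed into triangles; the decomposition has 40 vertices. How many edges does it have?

χ = 2 − 2·1 = 0, and every face is a triangle so 3F = 2E.
V − E + F = 0 with E = 3F/2 gives 40 − (3/2 − 1)·F = 0, so F = 80 and E = 120.

120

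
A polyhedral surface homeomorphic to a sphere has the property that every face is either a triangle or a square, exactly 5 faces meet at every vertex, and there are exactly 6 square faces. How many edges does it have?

Let x be the number of triangles; then F = 6 + x.
Edge–face incidences: 2E = 4·6 + 3·x = 24 + 3x.
Every vertex has degree 5, so 5V = 2E.
Euler: V − E + F = 2 ⇒ (2E)/5 − E + (6 + x) = 2.
Multiply by 10: 2·(2E) − 5·(2E) + 10·(6 + x) = 20, i.e. 60 + 10x − 3·(24 + 3x) = 20.
Collecting terms: x − 12 = 20, so x = 32.
Then 2E = 24 + 3·32 = 120, so E = 60, V = 2E/5 = 24, F = 6 + 32 = 38.

60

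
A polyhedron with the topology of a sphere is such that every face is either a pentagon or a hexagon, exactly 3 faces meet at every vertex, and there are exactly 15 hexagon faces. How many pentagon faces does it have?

Let x be the number of pentagons; then F = 15 + x.
Edge–face incidences: 2E = 6·15 + 5·x = 90 + 5x.
Every vertex has degree 3, so 3V = 2E.
Euler: V − E + F = 2 ⇒ (2E)/3 − E + (15 + x) = 2.
Multiply by 6: 2·(2E) − 3·(2E) + 6·(15 + x) = 12, i.e. 90 + 6x − (90 + 5x) = 12.
Collecting terms: x = 12.
Then 2E = 90 + 5·12 = 150, so E = 75, V = 2E/3 = 50, F = 15 + 12 = 27.

12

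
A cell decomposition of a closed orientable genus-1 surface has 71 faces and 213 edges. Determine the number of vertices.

142

For a closed orientable surface of genus 1, χ = 2 − 2·1 = 0.
V = 0 + E − F = 0 + 213 − 71 = 142.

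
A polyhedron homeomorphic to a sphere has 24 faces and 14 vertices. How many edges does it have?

Here V − E + F = 2.
E = V + F − (2) = 14 + 24 − (2) = 36.

36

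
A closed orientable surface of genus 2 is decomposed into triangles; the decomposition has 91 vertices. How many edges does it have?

χ = 2 − 2·2 = -2, and every face is a triangle so 3F = 2E.
V − E + F = -2 with E = 3F/2 gives 91 − (3/2 − 1)·F = -2, so F = 186 and E = 279.

279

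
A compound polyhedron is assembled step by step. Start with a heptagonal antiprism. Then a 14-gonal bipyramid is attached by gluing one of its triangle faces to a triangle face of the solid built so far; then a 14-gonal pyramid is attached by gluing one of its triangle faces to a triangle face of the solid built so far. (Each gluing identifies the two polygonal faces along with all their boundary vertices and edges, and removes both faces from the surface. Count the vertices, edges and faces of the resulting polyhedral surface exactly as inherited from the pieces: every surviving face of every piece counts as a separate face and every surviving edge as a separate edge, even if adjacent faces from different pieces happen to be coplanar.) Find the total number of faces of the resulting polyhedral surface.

A heptagonal antiprism: V=14, E=28, F=16.
Attach a 14-gonal bipyramid (V=16, E=42, F=28) along a 3-gon: merge 3 vertices and 3 edges, delete both glued faces → V=27, E=67, F=42.
Attach a 14-gonal pyramid (V=15, E=28, F=15) along a 3-gon: merge 3 vertices and 3 edges, delete both glued faces → V=39, E=92, F=55.
Check: V − E + F = 39 − 92 + 55 = 2.

55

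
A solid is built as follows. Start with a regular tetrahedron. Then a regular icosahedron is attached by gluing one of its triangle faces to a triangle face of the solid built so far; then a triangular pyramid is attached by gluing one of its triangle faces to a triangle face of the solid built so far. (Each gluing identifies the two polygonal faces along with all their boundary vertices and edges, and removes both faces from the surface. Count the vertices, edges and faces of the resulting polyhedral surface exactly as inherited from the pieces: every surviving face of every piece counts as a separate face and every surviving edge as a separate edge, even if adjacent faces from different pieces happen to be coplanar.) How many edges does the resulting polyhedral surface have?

A regular tetrahedron: V=4, E=6, F=4.
Attach a regular icosahedron (V=12, E=30, F=20) along a 3-gon: merge 3 vertices and 3 edges, delete both glued faces → V=13, E=33, F=22.
Attach a triangular pyramid (V=4, E=6, F=4) along a 3-gon: merge 3 vertices and 3 edges, delete both glued faces → V=14, E=36, F=24.
Check: V − E + F = 14 − 36 + 24 = 2.

36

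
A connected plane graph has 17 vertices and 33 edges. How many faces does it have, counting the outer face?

18

Euler's formula for a connected plane graph: V − E + F = 2, so F = 2 − 17 + 33 = 18.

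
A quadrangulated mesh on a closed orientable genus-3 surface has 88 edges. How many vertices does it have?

χ = 2 − 2·3 = -4, and every face is a square so 4F = 2E.
F = 2E/4 = 44. Then V = -4 + E − F = -4 + 88 − 44 = 40.

40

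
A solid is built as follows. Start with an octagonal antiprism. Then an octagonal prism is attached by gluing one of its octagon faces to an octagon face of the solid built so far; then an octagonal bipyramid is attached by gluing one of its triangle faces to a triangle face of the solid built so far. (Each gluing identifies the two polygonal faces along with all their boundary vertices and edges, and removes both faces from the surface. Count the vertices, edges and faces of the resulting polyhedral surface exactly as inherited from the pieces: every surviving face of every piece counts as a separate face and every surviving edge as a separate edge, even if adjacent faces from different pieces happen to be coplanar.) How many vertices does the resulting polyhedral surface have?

31

An octagonal antiprism: V=16, E=32, F=18.
Attach an octagonal prism (V=16, E=24, F=10) along an 8-gon: merge 8 vertices and 8 edges, delete both glued faces → V=24, E=48, F=26.
Attach an octagonal bipyramid (V=10, E=24, F=16) along a 3-gon: merge 3 vertices and 3 edges, delete both glued faces → V=31, E=69, F=40.
Check: V − E + F = 31 − 69 + 40 = 2.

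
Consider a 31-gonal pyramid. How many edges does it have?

62

A pyramid on an n-gon base has one n-gon and n triangles: V = 31 + 1 = 32, E = 2·31 = 62, F = 31 + 1 = 32.
Check: V − E + F = 32 − 62 + 32 = 2.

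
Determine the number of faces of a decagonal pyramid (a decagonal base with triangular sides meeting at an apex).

A pyramid on an n-gon base has one n-gon and n triangles: V = 10 + 1 = 11, E = 2·10 = 20, F = 10 + 1 = 11.

11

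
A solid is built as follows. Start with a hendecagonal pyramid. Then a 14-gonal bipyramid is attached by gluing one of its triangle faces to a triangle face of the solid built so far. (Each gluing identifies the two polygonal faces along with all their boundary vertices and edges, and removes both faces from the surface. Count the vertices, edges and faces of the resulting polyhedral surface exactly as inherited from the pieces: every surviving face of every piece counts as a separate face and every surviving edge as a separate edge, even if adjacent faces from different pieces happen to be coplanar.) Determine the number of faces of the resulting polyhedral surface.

38

A hendecagonal pyramid: V=12, E=22, F=12.
Attach a 14-gonal bipyramid (V=16, E=42, F=28) along a 3-gon: merge 3 vertices and 3 edges, delete both glued faces → V=25, E=61, F=38.
Check: V − E + F = 25 − 61 + 38 = 2.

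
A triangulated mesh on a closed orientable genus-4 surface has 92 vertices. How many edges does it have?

294

χ = 2 − 2·4 = -6, and every face is a triangle so 3F = 2E.
V − E + F = -6 with E = 3F/2 gives 92 − (3/2 − 1)·F = -6, so F = 196 and E = 294.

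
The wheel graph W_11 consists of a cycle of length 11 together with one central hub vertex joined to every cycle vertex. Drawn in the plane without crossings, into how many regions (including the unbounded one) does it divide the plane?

W_11 has V = 11 + 1 = 12 vertices and E = 2·11 = 22 edges.
By Euler's formula F = 2 − V + E = 2 − 12 + 22 = 12.

12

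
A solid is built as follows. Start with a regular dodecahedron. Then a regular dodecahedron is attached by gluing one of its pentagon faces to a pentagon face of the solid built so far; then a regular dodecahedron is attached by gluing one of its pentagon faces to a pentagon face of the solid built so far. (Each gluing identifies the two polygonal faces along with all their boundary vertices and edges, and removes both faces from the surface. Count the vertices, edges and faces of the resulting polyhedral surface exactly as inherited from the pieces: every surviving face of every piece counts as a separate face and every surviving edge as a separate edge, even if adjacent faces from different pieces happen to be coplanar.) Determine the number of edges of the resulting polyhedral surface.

A regular dodecahedron: V=20, E=30, F=12.
Attach a regular dodecahedron (V=20, E=30, F=12) along a 5-gon: merge 5 vertices and 5 edges, delete both glued faces → V=35, E=55, F=22.
Attach a regular dodecahedron (V=20, E=30, F=12) along a 5-gon: merge 5 vertices and 5 edges, delete both glued faces → V=50, E=80, F=32.
Check: V − E + F = 50 − 80 + 32 = 2.

80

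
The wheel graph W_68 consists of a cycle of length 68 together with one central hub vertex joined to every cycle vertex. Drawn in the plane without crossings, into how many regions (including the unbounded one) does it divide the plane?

W_68 has V = 68 + 1 = 69 vertices and E = 2·68 = 136 edges.
By Euler's formula F = 2 − V + E = 2 − 69 + 136 = 69.

69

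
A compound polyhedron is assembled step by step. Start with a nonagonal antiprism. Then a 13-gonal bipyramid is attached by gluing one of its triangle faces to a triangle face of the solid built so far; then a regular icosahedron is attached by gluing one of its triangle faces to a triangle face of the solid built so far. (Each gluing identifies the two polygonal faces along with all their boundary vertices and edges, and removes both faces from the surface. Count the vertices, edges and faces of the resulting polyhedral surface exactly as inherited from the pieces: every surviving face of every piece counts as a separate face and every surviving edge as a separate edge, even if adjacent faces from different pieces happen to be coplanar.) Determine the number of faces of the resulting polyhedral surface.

62

A nonagonal antiprism: V=18, E=36, F=20.
Attach a 13-gonal bipyramid (V=15, E=39, F=26) along a 3-gon: merge 3 vertices and 3 edges, delete both glued faces → V=30, E=72, F=44.
Attach a regular icosahedron (V=12, E=30, F=20) along a 3-gon: merge 3 vertices and 3 edges, delete both glued faces → V=39, E=99, F=62.
Check: V − E + F = 39 − 99 + 62 = 2.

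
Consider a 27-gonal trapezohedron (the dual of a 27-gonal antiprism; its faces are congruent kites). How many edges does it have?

The n-trapezohedron (dual of the n-antiprism) has V = 2·27 + 2 = 56, E = 4·27 = 108, F = 2·27 = 54.

108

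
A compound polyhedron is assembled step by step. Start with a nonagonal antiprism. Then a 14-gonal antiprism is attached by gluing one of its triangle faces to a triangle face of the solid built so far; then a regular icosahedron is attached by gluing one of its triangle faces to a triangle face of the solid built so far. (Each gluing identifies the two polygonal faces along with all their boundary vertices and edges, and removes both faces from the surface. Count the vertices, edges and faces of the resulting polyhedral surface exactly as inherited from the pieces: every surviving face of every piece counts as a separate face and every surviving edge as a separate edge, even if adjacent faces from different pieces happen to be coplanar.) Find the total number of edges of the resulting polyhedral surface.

A nonagonal antiprism: V=18, E=36, F=20.
Attach a 14-gonal antiprism (V=28, E=56, F=30) along a 3-gon: merge 3 vertices and 3 edges, delete both glued faces → V=43, E=89, F=48.
Attach a regular icosahedron (V=12, E=30, F=20) along a 3-gon: merge 3 vertices and 3 edges, delete both glued faces → V=52, E=116, F=66.
Check: V − E + F = 52 − 116 + 66 = 2.

116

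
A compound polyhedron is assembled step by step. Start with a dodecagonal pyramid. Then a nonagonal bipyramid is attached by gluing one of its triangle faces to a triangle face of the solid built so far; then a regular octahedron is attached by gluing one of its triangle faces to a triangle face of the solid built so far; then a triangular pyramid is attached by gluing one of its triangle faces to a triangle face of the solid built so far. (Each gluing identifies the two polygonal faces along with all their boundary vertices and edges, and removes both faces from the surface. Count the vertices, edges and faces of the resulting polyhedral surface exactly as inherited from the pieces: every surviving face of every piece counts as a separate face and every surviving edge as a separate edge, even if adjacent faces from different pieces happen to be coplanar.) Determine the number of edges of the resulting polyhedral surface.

A dodecagonal pyramid: V=13, E=24, F=13.
Attach a nonagonal bipyramid (V=11, E=27, F=18) along a 3-gon: merge 3 vertices and 3 edges, delete both glued faces → V=21, E=48, F=29.
Attach a regular octahedron (V=6, E=12, F=8) along a 3-gon: merge 3 vertices and 3 edges, delete both glued faces → V=24, E=57, F=35.
Attach a triangular pyramid (V=4, E=6, F=4) along a 3-gon: merge 3 vertices and 3 edges, delete both glued faces → V=25, E=60, F=37.
Check: V − E + F = 25 − 60 + 37 = 2.

60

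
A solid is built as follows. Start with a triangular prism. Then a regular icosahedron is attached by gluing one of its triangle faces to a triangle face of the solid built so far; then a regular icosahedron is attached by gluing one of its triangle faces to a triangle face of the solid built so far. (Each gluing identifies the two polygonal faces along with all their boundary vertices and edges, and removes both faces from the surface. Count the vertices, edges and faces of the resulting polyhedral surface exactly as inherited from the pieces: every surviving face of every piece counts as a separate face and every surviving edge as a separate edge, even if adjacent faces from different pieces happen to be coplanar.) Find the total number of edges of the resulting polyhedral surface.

A triangular prism: V=6, E=9, F=5.
Attach a regular icosahedron (V=12, E=30, F=20) along a 3-gon: merge 3 vertices and 3 edges, delete both glued faces → V=15, E=36, F=23.
Attach a regular icosahedron (V=12, E=30, F=20) along a 3-gon: merge 3 vertices and 3 edges, delete both glued faces → V=24, E=63, F=41.
Check: V − E + F = 24 − 63 + 41 = 2.

63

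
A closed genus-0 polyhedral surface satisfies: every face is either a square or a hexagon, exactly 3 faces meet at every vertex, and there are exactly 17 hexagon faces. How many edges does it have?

Let x be the number of squares; then F = 17 + x.
Edge–face incidences: 2E = 6·17 + 4·x = 102 + 4x.
Every vertex has degree 3, so 3V = 2E.
Euler: V − E + F = 2 ⇒ (2E)/3 − E + (17 + x) = 2.
Multiply by 6: 2·(2E) − 3·(2E) + 6·(17 + x) = 12, i.e. 102 + 6x − (102 + 4x) = 12.
Collecting terms: 2x = 12, so x = 6.
Then 2E = 102 + 4·6 = 126, so E = 63, V = 2E/3 = 42, F = 17 + 6 = 23.

63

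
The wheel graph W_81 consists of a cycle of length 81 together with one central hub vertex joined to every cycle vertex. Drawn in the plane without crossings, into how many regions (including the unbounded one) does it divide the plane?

82

W_81 has V = 81 + 1 = 82 vertices and E = 2·81 = 162 edges.
By Euler's formula F = 2 − V + E = 2 − 82 + 162 = 82.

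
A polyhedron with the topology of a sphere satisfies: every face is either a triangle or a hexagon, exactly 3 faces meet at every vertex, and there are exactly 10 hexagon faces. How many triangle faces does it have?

4

Let x be the number of triangles; then F = 10 + x.
Edge–face incidences: 2E = 6·10 + 3·x = 60 + 3x.
Every vertex has degree 3, so 3V = 2E.
Euler: V − E + F = 2 ⇒ (2E)/3 − E + (10 + x) = 2.
Multiply by 6: 2·(2E) − 3·(2E) + 6·(10 + x) = 12, i.e. 60 + 6x − (60 + 3x) = 12.
Collecting terms: 3x = 12, so x = 4.
Then 2E = 60 + 3·4 = 72, so E = 36, V = 2E/3 = 24, F = 10 + 4 = 14.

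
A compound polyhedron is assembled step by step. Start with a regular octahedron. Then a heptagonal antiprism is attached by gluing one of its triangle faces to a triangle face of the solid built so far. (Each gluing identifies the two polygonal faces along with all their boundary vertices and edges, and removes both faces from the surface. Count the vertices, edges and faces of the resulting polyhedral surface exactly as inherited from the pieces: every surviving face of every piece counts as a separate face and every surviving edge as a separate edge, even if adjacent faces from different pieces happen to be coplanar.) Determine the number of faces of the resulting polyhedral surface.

A regular octahedron: V=6, E=12, F=8.
Attach a heptagonal antiprism (V=14, E=28, F=16) along a 3-gon: merge 3 vertices and 3 edges, delete both glued faces → V=17, E=37, F=22.
Check: V − E + F = 17 − 37 + 22 = 2.

22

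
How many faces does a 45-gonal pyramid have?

A pyramid on an n-gon base has one n-gon and n triangles: V = 45 + 1 = 46, E = 2·45 = 90, F = 45 + 1 = 46.

46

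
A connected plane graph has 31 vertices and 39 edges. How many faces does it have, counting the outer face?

Euler's formula for a connected plane graph: V − E + F = 2, so F = 2 − 31 + 39 = 10.

10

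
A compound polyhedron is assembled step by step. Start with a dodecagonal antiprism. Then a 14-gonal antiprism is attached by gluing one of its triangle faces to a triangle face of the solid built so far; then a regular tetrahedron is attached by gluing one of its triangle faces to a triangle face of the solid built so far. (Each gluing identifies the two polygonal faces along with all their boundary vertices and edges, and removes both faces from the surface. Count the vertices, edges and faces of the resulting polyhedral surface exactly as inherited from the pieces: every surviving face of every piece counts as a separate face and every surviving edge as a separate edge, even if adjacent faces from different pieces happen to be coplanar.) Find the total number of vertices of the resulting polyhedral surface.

A dodecagonal antiprism: V=24, E=48, F=26.
Attach a 14-gonal antiprism (V=28, E=56, F=30) along a 3-gon: merge 3 vertices and 3 edges, delete both glued faces → V=49, E=101, F=54.
Attach a regular tetrahedron (V=4, E=6, F=4) along a 3-gon: merge 3 vertices and 3 edges, delete both glued faces → V=50, E=104, F=56.
Check: V − E + F = 50 − 104 + 56 = 2.

50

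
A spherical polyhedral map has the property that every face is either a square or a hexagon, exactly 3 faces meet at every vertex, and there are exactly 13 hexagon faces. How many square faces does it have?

6

Let x be the number of squares; then F = 13 + x.
Edge–face incidences: 2E = 6·13 + 4·x = 78 + 4x.
Every vertex has degree 3, so 3V = 2E.
Euler: V − E + F = 2 ⇒ (2E)/3 − E + (13 + x) = 2.
Multiply by 6: 2·(2E) − 3·(2E) + 6·(13 + x) = 12, i.e. 78 + 6x − (78 + 4x) = 12.
Collecting terms: 2x = 12, so x = 6.
Then 2E = 78 + 4·6 = 102, so E = 51, V = 2E/3 = 34, F = 13 + 6 = 19.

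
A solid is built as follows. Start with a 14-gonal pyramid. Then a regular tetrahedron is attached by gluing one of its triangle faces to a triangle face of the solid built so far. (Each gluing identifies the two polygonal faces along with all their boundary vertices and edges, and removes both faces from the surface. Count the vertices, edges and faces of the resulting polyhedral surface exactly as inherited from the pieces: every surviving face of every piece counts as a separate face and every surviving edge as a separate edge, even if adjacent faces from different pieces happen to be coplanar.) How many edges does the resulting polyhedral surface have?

A 14-gonal pyramid: V=15, E=28, F=15.
Attach a regular tetrahedron (V=4, E=6, F=4) along a 3-gon: merge 3 vertices and 3 edges, delete both glued faces → V=16, E=31, F=17.
Check: V − E + F = 16 − 31 + 17 = 2.

31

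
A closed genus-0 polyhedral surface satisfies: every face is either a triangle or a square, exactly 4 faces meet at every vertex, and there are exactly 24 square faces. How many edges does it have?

Let x be the number of triangles; then F = 24 + x.
Edge–face incidences: 2E = 4·24 + 3·x = 96 + 3x.
Every vertex has degree 4, so 4V = 2E.
Euler: V − E + F = 2 ⇒ (2E)/4 − E + (24 + x) = 2.
Multiply by 8: 2·(2E) − 4·(2E) + 8·(24 + x) = 16, i.e. 192 + 8x − 2·(96 + 3x) = 16.
Collecting terms: 2x = 16, so x = 8.
Then 2E = 96 + 3·8 = 120, so E = 60, V = 2E/4 = 30, F = 24 + 8 = 32.

60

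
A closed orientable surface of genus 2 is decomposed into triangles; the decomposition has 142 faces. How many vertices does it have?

69

χ = 2 − 2·2 = -2, and every face is a triangle so 3F = 2E.
E = 3·142/2 = 213. Then V = -2 + E − F = -2 + 213 − 142 = 69.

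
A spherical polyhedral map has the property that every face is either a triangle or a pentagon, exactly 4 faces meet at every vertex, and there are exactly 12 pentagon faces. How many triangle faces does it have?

Let x be the number of triangles; then F = 12 + x.
Edge–face incidences: 2E = 5·12 + 3·x = 60 + 3x.
Every vertex has degree 4, so 4V = 2E.
Euler: V − E + F = 2 ⇒ (2E)/4 − E + (12 + x) = 2.
Multiply by 8: 2·(2E) − 4·(2E) + 8·(12 + x) = 16, i.e. 96 + 8x − 2·(60 + 3x) = 16.
Collecting terms: 2x − 24 = 16, so 2x = 40, so x = 20.
Then 2E = 60 + 3·20 = 120, so E = 60, V = 2E/4 = 30, F = 12 + 20 = 32.

20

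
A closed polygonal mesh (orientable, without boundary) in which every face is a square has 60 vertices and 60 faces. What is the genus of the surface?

Every face is a square, so 2E = 4·60 = 240, giving E = 120.
χ = V − E + F = 60 − 120 + 60 = 0.
For a closed orientable surface χ = 2 − 2g, so g = (2 − (0))/2 = 1.

1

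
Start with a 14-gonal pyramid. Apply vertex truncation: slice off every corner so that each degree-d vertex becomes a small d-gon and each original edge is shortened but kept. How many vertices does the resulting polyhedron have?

56

The base solid has V = 15, E = 28, F = 15.
Truncation replaces each original edge-end by a new vertex, so V′ = 2E = 56.
Each original edge survives, and each old vertex of degree d contributes d new edges; summing degrees gives Σd = 2E, so E′ = E + 2E = 3E = 84.
Each original face survives and each original vertex becomes one new face: F′ = F + V = 30.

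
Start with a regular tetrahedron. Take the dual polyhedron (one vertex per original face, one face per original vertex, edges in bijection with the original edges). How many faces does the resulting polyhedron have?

The base solid has V = 4, E = 6, F = 4.
The dual swaps V and F and preserves E: V′ = F = 4, E′ = E = 6, F′ = V = 4.

4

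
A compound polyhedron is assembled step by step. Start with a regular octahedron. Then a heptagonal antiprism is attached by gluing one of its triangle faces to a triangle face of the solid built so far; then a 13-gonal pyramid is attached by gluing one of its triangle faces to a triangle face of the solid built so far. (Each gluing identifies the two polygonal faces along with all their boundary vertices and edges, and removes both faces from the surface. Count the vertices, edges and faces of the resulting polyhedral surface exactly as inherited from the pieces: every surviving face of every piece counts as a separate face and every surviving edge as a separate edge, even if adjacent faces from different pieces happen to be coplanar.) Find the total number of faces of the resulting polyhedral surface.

34

A regular octahedron: V=6, E=12, F=8.
Attach a heptagonal antiprism (V=14, E=28, F=16) along a 3-gon: merge 3 vertices and 3 edges, delete both glued faces → V=17, E=37, F=22.
Attach a 13-gonal pyramid (V=14, E=26, F=14) along a 3-gon: merge 3 vertices and 3 edges, delete both glued faces → V=28, E=60, F=34.
Check: V − E + F = 28 − 60 + 34 = 2.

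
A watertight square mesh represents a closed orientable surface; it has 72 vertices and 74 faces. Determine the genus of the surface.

Every face is a square, so 2E = 4·74 = 296, giving E = 148.
χ = V − E + F = 72 − 148 + 74 = -2.
For a closed orientable surface χ = 2 − 2g, so g = (2 − (-2))/2 = 2.

2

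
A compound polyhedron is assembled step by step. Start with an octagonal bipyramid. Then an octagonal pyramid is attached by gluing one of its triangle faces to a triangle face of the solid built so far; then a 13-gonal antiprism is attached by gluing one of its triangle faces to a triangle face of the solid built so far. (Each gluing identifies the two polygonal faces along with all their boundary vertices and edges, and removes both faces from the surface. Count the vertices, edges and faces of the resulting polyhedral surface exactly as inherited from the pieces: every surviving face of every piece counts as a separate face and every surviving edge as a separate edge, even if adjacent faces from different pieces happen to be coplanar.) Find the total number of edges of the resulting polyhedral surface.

86

An octagonal bipyramid: V=10, E=24, F=16.
Attach an octagonal pyramid (V=9, E=16, F=9) along a 3-gon: merge 3 vertices and 3 edges, delete both glued faces → V=16, E=37, F=23.
Attach a 13-gonal antiprism (V=26, E=52, F=28) along a 3-gon: merge 3 vertices and 3 edges, delete both glued faces → V=39, E=86, F=49.
Check: V − E + F = 39 − 86 + 49 = 2.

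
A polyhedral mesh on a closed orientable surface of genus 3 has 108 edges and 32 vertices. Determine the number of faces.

For a closed orientable surface of genus 3, χ = 2 − 2·3 = -4.
F = -4 − V + E = -4 − 32 + 108 = 72.

72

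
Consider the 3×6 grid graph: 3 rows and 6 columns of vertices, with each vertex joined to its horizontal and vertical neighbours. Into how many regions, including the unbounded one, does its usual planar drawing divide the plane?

The grid has V = 3·6 = 18 vertices and E = 3·5 + 6·2 = 27 edges.
F = 2 − V + E = 2 − 18 + 27 = 11.

11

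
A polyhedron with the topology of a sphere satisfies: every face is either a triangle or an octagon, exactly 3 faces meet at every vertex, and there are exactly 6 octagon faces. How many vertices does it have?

Let x be the number of triangles; then F = 6 + x.
Edge–face incidences: 2E = 8·6 + 3·x = 48 + 3x.
Every vertex has degree 3, so 3V = 2E.
Euler: V − E + F = 2 ⇒ (2E)/3 − E + (6 + x) = 2.
Multiply by 6: 2·(2E) − 3·(2E) + 6·(6 + x) = 12, i.e. 36 + 6x − (48 + 3x) = 12.
Collecting terms: 3x − 12 = 12, so 3x = 24, so x = 8.
Then 2E = 48 + 3·8 = 72, so E = 36, V = 2E/3 = 24, F = 6 + 8 = 14.

24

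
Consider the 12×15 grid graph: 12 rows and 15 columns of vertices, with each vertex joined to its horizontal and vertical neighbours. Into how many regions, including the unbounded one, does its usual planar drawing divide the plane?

155

The grid has V = 12·15 = 180 vertices and E = 12·14 + 15·11 = 333 edges.
F = 2 − V + E = 2 − 180 + 333 = 155.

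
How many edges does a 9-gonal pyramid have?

A pyramid on an n-gon base has one n-gon and n triangles: V = 9 + 1 = 10, E = 2·9 = 18, F = 9 + 1 = 10.
Check: V − E + F = 10 − 18 + 10 = 2.

18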